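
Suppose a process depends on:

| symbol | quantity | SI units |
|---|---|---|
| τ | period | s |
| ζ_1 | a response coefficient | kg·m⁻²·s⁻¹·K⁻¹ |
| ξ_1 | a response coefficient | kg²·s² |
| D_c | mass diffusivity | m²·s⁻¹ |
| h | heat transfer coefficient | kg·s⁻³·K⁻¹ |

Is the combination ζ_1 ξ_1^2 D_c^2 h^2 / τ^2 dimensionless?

no

Sum the exponent of each base dimension across the product:
  M: −2·[τ]_M + [ζ_1]_M + 2·[ξ_1]_M + 2·[D_c]_M + 2·[h]_M = −2·(0) + (1) + 2·(2) + 2·(0) + 2·(1) = 7
  L: −2·[τ]_L + [ζ_1]_L + 2·[ξ_1]_L + 2·[D_c]_L + 2·[h]_L = −2·(0) + (-2) + 2·(0) + 2·(2) + 2·(0) = 2
  T: −2·[τ]_T + [ζ_1]_T + 2·[ξ_1]_T + 2·[D_c]_T + 2·[h]_T = −2·(1) + (-1) + 2·(2) + 2·(-1) + 2·(-3) = -7
  Θ: −2·[τ]_Θ + [ζ_1]_Θ + 2·[ξ_1]_Θ + 2·[D_c]_Θ + 2·[h]_Θ = −2·(0) + (-1) + 2·(0) + 2·(0) + 2·(-1) = -3
Net dimensions [M⁷ L² T⁻⁷ Θ⁻³] ≠ [1] — not dimensionless.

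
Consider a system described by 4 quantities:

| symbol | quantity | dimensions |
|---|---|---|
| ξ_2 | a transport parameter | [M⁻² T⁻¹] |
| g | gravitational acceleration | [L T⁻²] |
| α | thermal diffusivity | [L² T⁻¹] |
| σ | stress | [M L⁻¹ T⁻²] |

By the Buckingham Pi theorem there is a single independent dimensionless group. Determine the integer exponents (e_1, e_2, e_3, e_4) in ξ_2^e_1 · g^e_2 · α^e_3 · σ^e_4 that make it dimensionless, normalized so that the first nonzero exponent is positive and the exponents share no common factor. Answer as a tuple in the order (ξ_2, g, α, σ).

(1, -4, 3, 2)

M: e_1·(-2) + e_2·(0) + e_3·(0) + e_4·(1) = 0
L: e_1·(0) + e_2·(1) + e_3·(2) + e_4·(-1) = 0
T: e_1·(-1) + e_2·(-2) + e_3·(-1) + e_4·(-2) = 0
Solving this homogeneous linear system for the smallest-integer solution (first nonzero entry positive) gives (1, -4, 3, 2).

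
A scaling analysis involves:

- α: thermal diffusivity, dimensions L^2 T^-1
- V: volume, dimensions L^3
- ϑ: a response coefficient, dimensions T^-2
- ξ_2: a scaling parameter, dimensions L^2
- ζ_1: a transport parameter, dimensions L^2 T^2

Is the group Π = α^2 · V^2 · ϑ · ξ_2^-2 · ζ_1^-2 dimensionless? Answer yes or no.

Sum the exponent of each base dimension across the product:
  L: 2·[α]_L + 2·[V]_L + [ϑ]_L − 2·[ξ_2]_L − 2·[ζ_1]_L = 2·(2) + 2·(3) + (0) − 2·(2) − 2·(2) = 2
  T: 2·[α]_T + 2·[V]_T + [ϑ]_T − 2·[ξ_2]_T − 2·[ζ_1]_T = 2·(-1) + 2·(0) + (-2) − 2·(0) − 2·(2) = -8
Net dimensions [L² T⁻⁸] ≠ [1] — not dimensionless.

no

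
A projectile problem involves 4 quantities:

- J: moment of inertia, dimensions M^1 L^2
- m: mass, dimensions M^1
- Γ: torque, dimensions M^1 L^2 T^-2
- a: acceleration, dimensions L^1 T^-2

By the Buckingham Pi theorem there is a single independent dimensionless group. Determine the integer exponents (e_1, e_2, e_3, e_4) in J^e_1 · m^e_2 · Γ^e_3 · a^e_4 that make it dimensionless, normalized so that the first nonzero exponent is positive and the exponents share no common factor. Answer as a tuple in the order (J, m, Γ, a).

(1, 1, -2, 2)

M: e_1·(1) + e_2·(1) + e_3·(1) + e_4·(0) = 0
L: e_1·(2) + e_2·(0) + e_3·(2) + e_4·(1) = 0
T: e_1·(0) + e_2·(0) + e_3·(-2) + e_4·(-2) = 0
Solving this homogeneous linear system for the smallest-integer solution (first nonzero entry positive) gives (1, 1, -2, 2).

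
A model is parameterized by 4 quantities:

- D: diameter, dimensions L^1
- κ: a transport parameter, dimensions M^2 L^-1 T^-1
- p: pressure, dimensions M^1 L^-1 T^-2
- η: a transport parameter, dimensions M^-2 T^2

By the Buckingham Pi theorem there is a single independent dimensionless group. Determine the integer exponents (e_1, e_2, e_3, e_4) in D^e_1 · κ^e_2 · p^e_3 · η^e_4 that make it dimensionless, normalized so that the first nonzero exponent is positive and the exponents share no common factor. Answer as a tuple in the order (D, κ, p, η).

(4, 2, 2, 3)

M: e_1·(0) + e_2·(2) + e_3·(1) + e_4·(-2) = 0
L: e_1·(1) + e_2·(-1) + e_3·(-1) + e_4·(0) = 0
T: e_1·(0) + e_2·(-1) + e_3·(-2) + e_4·(2) = 0
Solving this homogeneous linear system for the smallest-integer solution (first nonzero entry positive) gives (4, 2, 2, 3).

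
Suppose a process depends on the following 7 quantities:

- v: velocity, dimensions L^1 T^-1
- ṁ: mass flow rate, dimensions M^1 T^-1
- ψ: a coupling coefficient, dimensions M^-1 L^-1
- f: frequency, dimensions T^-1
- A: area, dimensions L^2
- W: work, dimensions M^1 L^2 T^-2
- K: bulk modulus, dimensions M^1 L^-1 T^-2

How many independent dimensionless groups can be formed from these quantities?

4

There are 7 variables and 3 base dimensions (M, L, T).
The dimension matrix has rank 3.
Independent dimensionless groups: 7 − 3 = 4.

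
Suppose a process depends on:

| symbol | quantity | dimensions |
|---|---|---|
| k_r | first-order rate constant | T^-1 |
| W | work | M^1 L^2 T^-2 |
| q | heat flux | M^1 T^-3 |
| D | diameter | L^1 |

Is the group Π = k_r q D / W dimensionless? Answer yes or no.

no

Sum the exponent of each base dimension across the product:
  M: [k_r]_M − [W]_M + [q]_M + [D]_M = (0) − (1) + (1) + (0) = 0
  L: [k_r]_L − [W]_L + [q]_L + [D]_L = (0) − (2) + (0) + (1) = -1
  T: [k_r]_T − [W]_T + [q]_T + [D]_T = (-1) − (-2) + (-3) + (0) = -2
Net dimensions [L⁻¹ T⁻²] ≠ [1] — not dimensionless.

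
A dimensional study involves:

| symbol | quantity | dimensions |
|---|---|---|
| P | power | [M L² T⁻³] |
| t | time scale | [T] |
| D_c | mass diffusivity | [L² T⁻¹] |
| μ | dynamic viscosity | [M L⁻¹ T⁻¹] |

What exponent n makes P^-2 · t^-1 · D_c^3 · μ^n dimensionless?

Balance the M exponent: (1)·n from μ, plus −2·(1) − (0) + 3·(0) = -2 from the rest, must sum to zero.
n − 2 = 0, so n = 2.

2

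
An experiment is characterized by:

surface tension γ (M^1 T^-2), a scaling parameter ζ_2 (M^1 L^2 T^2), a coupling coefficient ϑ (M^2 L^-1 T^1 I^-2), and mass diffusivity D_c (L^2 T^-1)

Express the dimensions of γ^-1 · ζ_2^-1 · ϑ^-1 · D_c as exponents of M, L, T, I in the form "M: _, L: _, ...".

M: -4, L: 1, T: -2, I: 2

Collect each base-dimension exponent across the product:
  M: −(1) − (1) − (2) + (0) = -4
  L: −(0) − (2) − (-1) + (2) = 1
  T: −(-2) − (2) − (1) + (-1) = -2
  I: −(0) − (0) − (-2) + (0) = 2
So the dimensions are [M⁻⁴ L T⁻² I²].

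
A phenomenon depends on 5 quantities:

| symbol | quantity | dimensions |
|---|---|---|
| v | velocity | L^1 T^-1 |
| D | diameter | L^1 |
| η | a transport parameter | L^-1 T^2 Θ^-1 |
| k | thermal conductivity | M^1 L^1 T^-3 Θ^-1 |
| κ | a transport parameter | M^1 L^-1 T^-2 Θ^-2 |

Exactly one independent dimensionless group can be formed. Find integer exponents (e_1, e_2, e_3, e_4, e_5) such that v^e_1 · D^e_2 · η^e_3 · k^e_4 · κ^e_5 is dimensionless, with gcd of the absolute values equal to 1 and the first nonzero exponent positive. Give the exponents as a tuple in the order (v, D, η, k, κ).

(1, -2, 1, 1, -1)

M: e_1·(0) + e_2·(0) + e_3·(0) + e_4·(1) + e_5·(1) = 0
L: e_1·(1) + e_2·(1) + e_3·(-1) + e_4·(1) + e_5·(-1) = 0
T: e_1·(-1) + e_2·(0) + e_3·(2) + e_4·(-3) + e_5·(-2) = 0
Θ: e_1·(0) + e_2·(0) + e_3·(-1) + e_4·(-1) + e_5·(-2) = 0
Solving this homogeneous linear system for the smallest-integer solution (first nonzero entry positive) gives (1, -2, 1, 1, -1).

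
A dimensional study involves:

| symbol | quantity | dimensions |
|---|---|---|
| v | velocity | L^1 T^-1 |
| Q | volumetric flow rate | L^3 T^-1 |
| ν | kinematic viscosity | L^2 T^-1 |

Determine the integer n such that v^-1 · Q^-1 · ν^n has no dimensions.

2

Balance the L exponent: (2)·n from ν, plus −(1) − (3) = -4 from the rest, must sum to zero.
2n − 4 = 0, so n = 2.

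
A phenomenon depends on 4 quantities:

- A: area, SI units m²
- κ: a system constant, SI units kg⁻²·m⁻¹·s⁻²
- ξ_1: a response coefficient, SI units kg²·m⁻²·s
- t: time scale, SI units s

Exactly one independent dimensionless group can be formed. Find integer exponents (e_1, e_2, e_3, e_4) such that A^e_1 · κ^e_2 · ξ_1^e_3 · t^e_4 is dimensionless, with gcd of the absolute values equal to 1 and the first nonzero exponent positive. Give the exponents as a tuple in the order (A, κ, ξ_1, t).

(3, 2, 2, 2)

M: e_1·(0) + e_2·(-2) + e_3·(2) + e_4·(0) = 0
L: e_1·(2) + e_2·(-1) + e_3·(-2) + e_4·(0) = 0
T: e_1·(0) + e_2·(-2) + e_3·(1) + e_4·(1) = 0
Solving this homogeneous linear system for the smallest-integer solution (first nonzero entry positive) gives (3, 2, 2, 2).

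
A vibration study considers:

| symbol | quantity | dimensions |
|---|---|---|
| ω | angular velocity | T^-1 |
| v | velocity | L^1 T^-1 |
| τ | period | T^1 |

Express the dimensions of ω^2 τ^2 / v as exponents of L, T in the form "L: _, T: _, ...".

L: -1, T: 1

Collect each base-dimension exponent across the product:
  L: 2·(0) − (1) + 2·(0) = -1
  T: 2·(-1) − (-1) + 2·(1) = 1
So the dimensions are [L⁻¹ T].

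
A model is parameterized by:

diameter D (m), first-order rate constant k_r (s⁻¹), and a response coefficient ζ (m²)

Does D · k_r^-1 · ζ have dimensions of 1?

no

Sum the exponent of each base dimension across the product:
  L: [D]_L − [k_r]_L + [ζ]_L = (1) − (0) + (2) = 3
  T: [D]_T − [k_r]_T + [ζ]_T = (0) − (-1) + (0) = 1
Net dimensions [L³ T] ≠ [1] — not dimensionless.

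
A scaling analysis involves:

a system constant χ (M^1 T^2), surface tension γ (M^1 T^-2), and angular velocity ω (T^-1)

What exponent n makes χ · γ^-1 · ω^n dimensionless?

Balance the T exponent: (-1)·n from ω, plus (2) − (-2) = 4 from the rest, must sum to zero.
−n + 4 = 0, so n = 4.

4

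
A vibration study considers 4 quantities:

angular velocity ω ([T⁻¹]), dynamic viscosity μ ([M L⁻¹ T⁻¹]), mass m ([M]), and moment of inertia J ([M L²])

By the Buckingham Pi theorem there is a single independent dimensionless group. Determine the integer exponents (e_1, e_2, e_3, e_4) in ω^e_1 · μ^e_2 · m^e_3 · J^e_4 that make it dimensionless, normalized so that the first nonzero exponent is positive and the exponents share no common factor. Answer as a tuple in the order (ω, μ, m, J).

(2, -2, 3, -1)

M: e_1·(0) + e_2·(1) + e_3·(1) + e_4·(1) = 0
L: e_1·(0) + e_2·(-1) + e_3·(0) + e_4·(2) = 0
T: e_1·(-1) + e_2·(-1) + e_3·(0) + e_4·(0) = 0
Solving this homogeneous linear system for the smallest-integer solution (first nonzero entry positive) gives (2, -2, 3, -1).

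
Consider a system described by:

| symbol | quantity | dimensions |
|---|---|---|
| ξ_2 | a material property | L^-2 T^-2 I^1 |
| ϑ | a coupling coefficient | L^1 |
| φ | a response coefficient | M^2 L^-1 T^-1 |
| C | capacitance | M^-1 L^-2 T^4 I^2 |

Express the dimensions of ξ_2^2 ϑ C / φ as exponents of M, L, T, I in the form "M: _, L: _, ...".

Collect each base-dimension exponent across the product:
  M: 2·(0) + (0) − (2) + (-1) = -3
  L: 2·(-2) + (1) − (-1) + (-2) = -4
  T: 2·(-2) + (0) − (-1) + (4) = 1
  I: 2·(1) + (0) − (0) + (2) = 4
So the dimensions are [M⁻³ L⁻⁴ T I⁴].

M: -3, L: -4, T: 1, I: 4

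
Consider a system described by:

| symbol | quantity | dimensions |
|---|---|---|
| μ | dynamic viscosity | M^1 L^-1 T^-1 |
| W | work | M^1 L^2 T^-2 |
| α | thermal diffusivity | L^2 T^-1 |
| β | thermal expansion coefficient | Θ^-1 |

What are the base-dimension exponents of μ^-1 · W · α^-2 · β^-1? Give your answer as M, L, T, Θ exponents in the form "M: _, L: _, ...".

Collect each base-dimension exponent across the product:
  M: −(1) + (1) − 2·(0) − (0) = 0
  L: −(-1) + (2) − 2·(2) − (0) = -1
  T: −(-1) + (-2) − 2·(-1) − (0) = 1
  Θ: −(0) + (0) − 2·(0) − (-1) = 1
So the dimensions are [L⁻¹ T Θ].

M: 0, L: -1, T: 1, Θ: 1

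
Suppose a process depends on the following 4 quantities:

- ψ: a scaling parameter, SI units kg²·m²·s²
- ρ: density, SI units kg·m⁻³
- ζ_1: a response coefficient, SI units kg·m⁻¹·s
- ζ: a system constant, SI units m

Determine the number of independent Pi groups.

There are 4 variables and 3 base dimensions (M, L, T).
The dimension matrix has rank 3.
Independent dimensionless groups: 4 − 3 = 1.

1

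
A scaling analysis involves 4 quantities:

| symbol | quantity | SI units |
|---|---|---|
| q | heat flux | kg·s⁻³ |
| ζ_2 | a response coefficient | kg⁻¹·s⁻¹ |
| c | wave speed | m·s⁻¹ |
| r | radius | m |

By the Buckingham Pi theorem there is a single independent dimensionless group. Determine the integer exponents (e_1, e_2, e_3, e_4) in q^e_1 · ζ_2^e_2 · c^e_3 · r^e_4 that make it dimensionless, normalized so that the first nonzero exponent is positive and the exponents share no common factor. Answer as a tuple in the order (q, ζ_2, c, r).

(1, 1, -4, 4)

M: e_1·(1) + e_2·(-1) + e_3·(0) + e_4·(0) = 0
L: e_1·(0) + e_2·(0) + e_3·(1) + e_4·(1) = 0
T: e_1·(-3) + e_2·(-1) + e_3·(-1) + e_4·(0) = 0
Solving this homogeneous linear system for the smallest-integer solution (first nonzero entry positive) gives (1, 1, -4, 4).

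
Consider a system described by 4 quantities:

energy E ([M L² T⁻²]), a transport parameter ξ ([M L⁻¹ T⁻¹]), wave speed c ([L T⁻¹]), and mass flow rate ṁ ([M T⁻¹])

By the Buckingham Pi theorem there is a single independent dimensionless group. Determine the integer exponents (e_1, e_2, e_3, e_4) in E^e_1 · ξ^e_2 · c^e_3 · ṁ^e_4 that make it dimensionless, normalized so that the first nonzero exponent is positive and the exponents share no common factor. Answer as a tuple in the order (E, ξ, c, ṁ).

(1, 1, -1, -2)

M: e_1·(1) + e_2·(1) + e_3·(0) + e_4·(1) = 0
L: e_1·(2) + e_2·(-1) + e_3·(1) + e_4·(0) = 0
T: e_1·(-2) + e_2·(-1) + e_3·(-1) + e_4·(-1) = 0
Solving this homogeneous linear system for the smallest-integer solution (first nonzero entry positive) gives (1, 1, -1, -2).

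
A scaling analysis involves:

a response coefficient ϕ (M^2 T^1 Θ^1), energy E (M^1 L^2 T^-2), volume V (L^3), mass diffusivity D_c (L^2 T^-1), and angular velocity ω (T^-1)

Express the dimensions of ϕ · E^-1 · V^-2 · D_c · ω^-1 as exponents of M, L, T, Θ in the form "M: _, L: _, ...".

M: 1, L: -6, T: 3, Θ: 1

Collect each base-dimension exponent across the product:
  M: (2) − (1) − 2·(0) + (0) − (0) = 1
  L: (0) − (2) − 2·(3) + (2) − (0) = -6
  T: (1) − (-2) − 2·(0) + (-1) − (-1) = 3
  Θ: (1) − (0) − 2·(0) + (0) − (0) = 1
So the dimensions are [M L⁻⁶ T³ Θ].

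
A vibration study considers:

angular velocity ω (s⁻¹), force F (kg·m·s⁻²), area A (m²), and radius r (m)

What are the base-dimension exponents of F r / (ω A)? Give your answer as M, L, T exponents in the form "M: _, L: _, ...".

M: 1, L: 0, T: -1

Collect each base-dimension exponent across the product:
  M: −(0) + (1) − (0) + (0) = 1
  L: −(0) + (1) − (2) + (1) = 0
  T: −(-1) + (-2) − (0) + (0) = -1
So the dimensions are [M T⁻¹].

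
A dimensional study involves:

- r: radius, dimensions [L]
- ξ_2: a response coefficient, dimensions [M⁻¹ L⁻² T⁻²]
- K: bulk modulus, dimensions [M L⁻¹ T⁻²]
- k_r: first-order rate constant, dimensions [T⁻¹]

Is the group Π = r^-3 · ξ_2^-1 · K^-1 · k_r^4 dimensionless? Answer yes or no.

Sum the exponent of each base dimension across the product:
  M: −3·[r]_M − [ξ_2]_M − [K]_M + 4·[k_r]_M = −3·(0) − (-1) − (1) + 4·(0) = 0
  L: −3·[r]_L − [ξ_2]_L − [K]_L + 4·[k_r]_L = −3·(1) − (-2) − (-1) + 4·(0) = 0
  T: −3·[r]_T − [ξ_2]_T − [K]_T + 4·[k_r]_T = −3·(0) − (-2) − (-2) + 4·(-1) = 0
All base exponents vanish — dimensionless.

yes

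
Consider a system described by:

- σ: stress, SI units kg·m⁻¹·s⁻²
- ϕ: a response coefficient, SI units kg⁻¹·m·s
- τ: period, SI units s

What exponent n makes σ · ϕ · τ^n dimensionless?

Balance the T exponent: (1)·n from τ, plus (-2) + (1) = -1 from the rest, must sum to zero.
n − 1 = 0, so n = 1.

1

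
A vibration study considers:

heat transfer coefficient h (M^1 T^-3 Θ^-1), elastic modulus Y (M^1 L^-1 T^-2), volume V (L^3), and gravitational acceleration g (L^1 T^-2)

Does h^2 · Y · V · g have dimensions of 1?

no

Sum the exponent of each base dimension across the product:
  M: 2·[h]_M + [Y]_M + [V]_M + [g]_M = 2·(1) + (1) + (0) + (0) = 3
  L: 2·[h]_L + [Y]_L + [V]_L + [g]_L = 2·(0) + (-1) + (3) + (1) = 3
  T: 2·[h]_T + [Y]_T + [V]_T + [g]_T = 2·(-3) + (-2) + (0) + (-2) = -10
  Θ: 2·[h]_Θ + [Y]_Θ + [V]_Θ + [g]_Θ = 2·(-1) + (0) + (0) + (0) = -2
Net dimensions [M³ L³ T⁻¹⁰ Θ⁻²] ≠ [1] — not dimensionless.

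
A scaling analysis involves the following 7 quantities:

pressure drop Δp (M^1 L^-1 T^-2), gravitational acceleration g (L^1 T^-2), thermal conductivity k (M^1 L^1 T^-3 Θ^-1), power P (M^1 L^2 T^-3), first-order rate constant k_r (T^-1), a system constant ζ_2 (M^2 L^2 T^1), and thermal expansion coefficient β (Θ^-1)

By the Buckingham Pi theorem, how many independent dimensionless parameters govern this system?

3

There are 7 variables and 4 base dimensions (M, L, T, Θ).
The dimension matrix has rank 4.
Independent dimensionless groups: 7 − 4 = 3.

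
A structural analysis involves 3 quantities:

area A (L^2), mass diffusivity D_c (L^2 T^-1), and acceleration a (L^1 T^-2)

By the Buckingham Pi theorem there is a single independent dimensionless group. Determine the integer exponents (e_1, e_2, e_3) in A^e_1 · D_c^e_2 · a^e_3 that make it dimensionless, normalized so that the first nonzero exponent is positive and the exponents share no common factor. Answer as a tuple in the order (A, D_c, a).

L: e_1·(2) + e_2·(2) + e_3·(1) = 0
T: e_1·(0) + e_2·(-1) + e_3·(-2) = 0
Solving this homogeneous linear system for the smallest-integer solution (first nonzero entry positive) gives (3, -4, 2).

(3, -4, 2)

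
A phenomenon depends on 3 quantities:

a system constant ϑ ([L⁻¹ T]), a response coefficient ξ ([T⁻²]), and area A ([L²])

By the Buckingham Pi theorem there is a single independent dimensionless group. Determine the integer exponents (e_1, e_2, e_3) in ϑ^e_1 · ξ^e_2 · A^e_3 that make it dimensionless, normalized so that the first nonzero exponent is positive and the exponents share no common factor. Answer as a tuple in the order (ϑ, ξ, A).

L: e_1·(-1) + e_2·(0) + e_3·(2) = 0
T: e_1·(1) + e_2·(-2) + e_3·(0) = 0
Solving this homogeneous linear system for the smallest-integer solution (first nonzero entry positive) gives (2, 1, 1).

(2, 1, 1)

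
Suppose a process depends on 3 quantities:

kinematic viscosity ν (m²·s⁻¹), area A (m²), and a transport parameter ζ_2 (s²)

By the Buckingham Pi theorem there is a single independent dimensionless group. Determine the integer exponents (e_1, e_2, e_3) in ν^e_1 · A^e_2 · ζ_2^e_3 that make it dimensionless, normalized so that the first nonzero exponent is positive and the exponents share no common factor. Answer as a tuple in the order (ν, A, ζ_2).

L: e_1·(2) + e_2·(2) + e_3·(0) = 0
T: e_1·(-1) + e_2·(0) + e_3·(2) = 0
Solving this homogeneous linear system for the smallest-integer solution (first nonzero entry positive) gives (2, -2, 1).

(2, -2, 1)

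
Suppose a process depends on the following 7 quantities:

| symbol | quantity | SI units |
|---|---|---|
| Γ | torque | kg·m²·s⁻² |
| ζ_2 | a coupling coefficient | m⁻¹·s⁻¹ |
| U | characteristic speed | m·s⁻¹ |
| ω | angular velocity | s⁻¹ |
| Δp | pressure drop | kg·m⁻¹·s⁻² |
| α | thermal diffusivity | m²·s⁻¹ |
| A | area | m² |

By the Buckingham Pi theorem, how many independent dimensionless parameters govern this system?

4

There are 7 variables and 3 base dimensions (M, L, T).
The dimension matrix has rank 3.
Independent dimensionless groups: 7 − 3 = 4.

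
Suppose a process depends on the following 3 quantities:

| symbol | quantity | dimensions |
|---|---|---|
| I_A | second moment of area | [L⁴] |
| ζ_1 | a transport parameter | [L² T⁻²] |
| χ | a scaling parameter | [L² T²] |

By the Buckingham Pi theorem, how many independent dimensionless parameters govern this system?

There are 3 variables and 2 base dimensions (L, T).
The dimension matrix has rank 2.
Independent dimensionless groups: 3 − 2 = 1.

1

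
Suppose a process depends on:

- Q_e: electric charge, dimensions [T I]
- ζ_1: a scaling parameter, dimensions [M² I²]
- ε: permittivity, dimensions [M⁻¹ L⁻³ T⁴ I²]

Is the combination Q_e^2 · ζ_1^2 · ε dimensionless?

no

Sum the exponent of each base dimension across the product:
  M: 2·[Q_e]_M + 2·[ζ_1]_M + [ε]_M = 2·(0) + 2·(2) + (-1) = 3
  L: 2·[Q_e]_L + 2·[ζ_1]_L + [ε]_L = 2·(0) + 2·(0) + (-3) = -3
  T: 2·[Q_e]_T + 2·[ζ_1]_T + [ε]_T = 2·(1) + 2·(0) + (4) = 6
  I: 2·[Q_e]_I + 2·[ζ_1]_I + [ε]_I = 2·(1) + 2·(2) + (2) = 8
Net dimensions [M³ L⁻³ T⁶ I⁸] ≠ [1] — not dimensionless.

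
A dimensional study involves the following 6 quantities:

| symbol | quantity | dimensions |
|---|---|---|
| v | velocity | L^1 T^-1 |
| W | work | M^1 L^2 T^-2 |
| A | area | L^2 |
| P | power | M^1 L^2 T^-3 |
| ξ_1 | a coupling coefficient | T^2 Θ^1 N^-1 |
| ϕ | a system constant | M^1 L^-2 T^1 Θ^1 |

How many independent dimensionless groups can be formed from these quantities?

1

There are 6 variables and 5 base dimensions (M, L, T, Θ, N).
The dimension matrix has rank 5.
Independent dimensionless groups: 6 − 5 = 1.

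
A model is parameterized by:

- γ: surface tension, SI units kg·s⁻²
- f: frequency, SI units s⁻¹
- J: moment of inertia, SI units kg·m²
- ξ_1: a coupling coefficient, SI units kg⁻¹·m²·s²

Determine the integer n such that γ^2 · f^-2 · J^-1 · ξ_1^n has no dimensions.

Balance the M exponent: (-1)·n from ξ_1, plus 2·(1) − 2·(0) − (1) = 1 from the rest, must sum to zero.
−n + 1 = 0, so n = 1.

1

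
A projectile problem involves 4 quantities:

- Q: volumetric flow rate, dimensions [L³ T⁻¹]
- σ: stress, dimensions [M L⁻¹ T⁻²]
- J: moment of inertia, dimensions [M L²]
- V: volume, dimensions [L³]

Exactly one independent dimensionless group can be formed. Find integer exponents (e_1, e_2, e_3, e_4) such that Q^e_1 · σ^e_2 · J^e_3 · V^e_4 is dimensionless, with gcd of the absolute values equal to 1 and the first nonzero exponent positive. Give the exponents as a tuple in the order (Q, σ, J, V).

(2, -1, 1, -3)

M: e_1·(0) + e_2·(1) + e_3·(1) + e_4·(0) = 0
L: e_1·(3) + e_2·(-1) + e_3·(2) + e_4·(3) = 0
T: e_1·(-1) + e_2·(-2) + e_3·(0) + e_4·(0) = 0
Solving this homogeneous linear system for the smallest-integer solution (first nonzero entry positive) gives (2, -1, 1, -3).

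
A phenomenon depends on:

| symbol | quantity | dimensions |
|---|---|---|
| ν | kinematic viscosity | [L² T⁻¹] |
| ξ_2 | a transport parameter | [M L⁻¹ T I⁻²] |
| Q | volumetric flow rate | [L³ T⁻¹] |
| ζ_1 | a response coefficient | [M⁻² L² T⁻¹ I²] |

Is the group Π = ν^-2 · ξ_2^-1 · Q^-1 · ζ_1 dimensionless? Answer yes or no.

no

Sum the exponent of each base dimension across the product:
  M: −2·[ν]_M − [ξ_2]_M − [Q]_M + [ζ_1]_M = −2·(0) − (1) − (0) + (-2) = -3
  L: −2·[ν]_L − [ξ_2]_L − [Q]_L + [ζ_1]_L = −2·(2) − (-1) − (3) + (2) = -4
  T: −2·[ν]_T − [ξ_2]_T − [Q]_T + [ζ_1]_T = −2·(-1) − (1) − (-1) + (-1) = 1
  I: −2·[ν]_I − [ξ_2]_I − [Q]_I + [ζ_1]_I = −2·(0) − (-2) − (0) + (2) = 4
Net dimensions [M⁻³ L⁻⁴ T I⁴] ≠ [1] — not dimensionless.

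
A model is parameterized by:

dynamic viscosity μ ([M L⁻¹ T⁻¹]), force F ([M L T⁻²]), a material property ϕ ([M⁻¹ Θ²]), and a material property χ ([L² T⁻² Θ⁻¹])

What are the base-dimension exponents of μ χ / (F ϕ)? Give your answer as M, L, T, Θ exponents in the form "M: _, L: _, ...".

M: 1, L: 0, T: -1, Θ: -3

Collect each base-dimension exponent across the product:
  M: (1) − (1) − (-1) + (0) = 1
  L: (-1) − (1) − (0) + (2) = 0
  T: (-1) − (-2) − (0) + (-2) = -1
  Θ: (0) − (0) − (2) + (-1) = -3
So the dimensions are [M T⁻¹ Θ⁻³].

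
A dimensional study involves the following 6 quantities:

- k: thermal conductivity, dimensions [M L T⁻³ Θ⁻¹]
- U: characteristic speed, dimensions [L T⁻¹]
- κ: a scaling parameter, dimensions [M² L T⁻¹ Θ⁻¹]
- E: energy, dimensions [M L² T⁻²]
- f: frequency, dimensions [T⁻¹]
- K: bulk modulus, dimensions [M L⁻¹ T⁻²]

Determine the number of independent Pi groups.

There are 6 variables and 4 base dimensions (M, L, T, Θ).
The dimension matrix has rank 4.
Independent dimensionless groups: 6 − 4 = 2.

2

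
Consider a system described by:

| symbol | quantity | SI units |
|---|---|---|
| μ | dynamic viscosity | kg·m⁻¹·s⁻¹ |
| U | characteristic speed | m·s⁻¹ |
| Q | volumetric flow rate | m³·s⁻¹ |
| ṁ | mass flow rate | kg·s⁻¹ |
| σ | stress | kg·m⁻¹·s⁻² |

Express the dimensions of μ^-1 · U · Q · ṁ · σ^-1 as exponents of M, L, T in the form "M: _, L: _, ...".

Collect each base-dimension exponent across the product:
  M: −(1) + (0) + (0) + (1) − (1) = -1
  L: −(-1) + (1) + (3) + (0) − (-1) = 6
  T: −(-1) + (-1) + (-1) + (-1) − (-2) = 0
So the dimensions are [M⁻¹ L⁶].

M: -1, L: 6, T: 0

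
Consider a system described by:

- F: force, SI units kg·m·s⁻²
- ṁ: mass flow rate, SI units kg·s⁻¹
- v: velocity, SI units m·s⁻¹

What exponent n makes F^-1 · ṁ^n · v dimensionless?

Balance the M exponent: (1)·n from ṁ, plus −(1) + (0) = -1 from the rest, must sum to zero.
n − 1 = 0, so n = 1.

1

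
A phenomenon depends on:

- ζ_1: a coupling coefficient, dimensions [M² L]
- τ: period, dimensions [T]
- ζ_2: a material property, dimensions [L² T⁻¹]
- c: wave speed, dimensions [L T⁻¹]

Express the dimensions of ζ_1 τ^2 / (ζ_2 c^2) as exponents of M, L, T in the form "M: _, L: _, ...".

Collect each base-dimension exponent across the product:
  M: (2) + 2·(0) − (0) − 2·(0) = 2
  L: (1) + 2·(0) − (2) − 2·(1) = -3
  T: (0) + 2·(1) − (-1) − 2·(-1) = 5
So the dimensions are [M² L⁻³ T⁵].

M: 2, L: -3, T: 5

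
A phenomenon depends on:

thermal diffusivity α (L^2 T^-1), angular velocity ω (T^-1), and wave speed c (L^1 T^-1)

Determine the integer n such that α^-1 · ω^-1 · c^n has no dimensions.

2

Balance the L exponent: (1)·n from c, plus −(2) − (0) = -2 from the rest, must sum to zero.
n − 2 = 0, so n = 2.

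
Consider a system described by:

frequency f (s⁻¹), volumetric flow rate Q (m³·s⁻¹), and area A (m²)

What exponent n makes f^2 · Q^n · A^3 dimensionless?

-2

Balance the L exponent: (3)·n from Q, plus 2·(0) + 3·(2) = 6 from the rest, must sum to zero.
3n + 6 = 0, so n = -2.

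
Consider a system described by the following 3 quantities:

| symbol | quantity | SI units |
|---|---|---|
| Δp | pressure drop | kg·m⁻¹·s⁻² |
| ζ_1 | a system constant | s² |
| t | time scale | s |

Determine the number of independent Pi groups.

There are 3 variables and 3 base dimensions (M, L, T).
The dimension matrix has rank 2 (less than 3: the dimension vectors are linearly dependent).
Independent dimensionless groups: 3 − 2 = 1.

1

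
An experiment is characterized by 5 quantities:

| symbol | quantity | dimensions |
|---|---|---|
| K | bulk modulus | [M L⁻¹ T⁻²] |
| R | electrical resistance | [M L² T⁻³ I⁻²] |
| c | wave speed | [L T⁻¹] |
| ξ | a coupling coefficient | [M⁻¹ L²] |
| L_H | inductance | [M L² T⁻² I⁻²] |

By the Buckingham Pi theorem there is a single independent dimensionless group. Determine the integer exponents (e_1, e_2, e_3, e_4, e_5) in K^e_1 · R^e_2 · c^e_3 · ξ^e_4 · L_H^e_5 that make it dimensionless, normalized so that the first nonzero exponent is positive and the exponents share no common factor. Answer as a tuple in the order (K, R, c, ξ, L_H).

(1, -1, -1, 1, 1)

M: e_1·(1) + e_2·(1) + e_3·(0) + e_4·(-1) + e_5·(1) = 0
L: e_1·(-1) + e_2·(2) + e_3·(1) + e_4·(2) + e_5·(2) = 0
T: e_1·(-2) + e_2·(-3) + e_3·(-1) + e_4·(0) + e_5·(-2) = 0
I: e_1·(0) + e_2·(-2) + e_3·(0) + e_4·(0) + e_5·(-2) = 0
Solving this homogeneous linear system for the smallest-integer solution (first nonzero entry positive) gives (1, -1, -1, 1, 1).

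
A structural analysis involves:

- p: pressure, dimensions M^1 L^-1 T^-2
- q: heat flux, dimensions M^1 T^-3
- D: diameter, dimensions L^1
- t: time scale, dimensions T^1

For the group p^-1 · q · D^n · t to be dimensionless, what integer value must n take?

Balance the L exponent: (1)·n from D, plus −(-1) + (0) + (0) = 1 from the rest, must sum to zero.
n + 1 = 0, so n = -1.

-1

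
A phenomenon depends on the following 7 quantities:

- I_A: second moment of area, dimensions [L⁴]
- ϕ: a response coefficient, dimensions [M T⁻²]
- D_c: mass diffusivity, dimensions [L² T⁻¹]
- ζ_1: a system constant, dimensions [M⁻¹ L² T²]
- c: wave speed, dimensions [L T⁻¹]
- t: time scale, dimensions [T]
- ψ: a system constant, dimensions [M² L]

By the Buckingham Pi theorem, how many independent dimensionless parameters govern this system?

There are 7 variables and 3 base dimensions (M, L, T).
The dimension matrix has rank 3.
Independent dimensionless groups: 7 − 3 = 4.

4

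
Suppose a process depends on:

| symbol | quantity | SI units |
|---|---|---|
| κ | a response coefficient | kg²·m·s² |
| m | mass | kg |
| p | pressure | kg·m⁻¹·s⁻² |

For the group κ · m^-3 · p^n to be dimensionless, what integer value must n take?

1

Balance the M exponent: (1)·n from p, plus (2) − 3·(1) = -1 from the rest, must sum to zero.
n − 1 = 0, so n = 1.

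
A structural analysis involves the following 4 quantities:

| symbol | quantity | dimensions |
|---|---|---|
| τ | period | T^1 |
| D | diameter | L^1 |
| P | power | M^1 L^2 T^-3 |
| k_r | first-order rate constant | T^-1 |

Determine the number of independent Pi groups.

There are 4 variables and 3 base dimensions (M, L, T).
The dimension matrix has rank 3.
Independent dimensionless groups: 4 − 3 = 1.

1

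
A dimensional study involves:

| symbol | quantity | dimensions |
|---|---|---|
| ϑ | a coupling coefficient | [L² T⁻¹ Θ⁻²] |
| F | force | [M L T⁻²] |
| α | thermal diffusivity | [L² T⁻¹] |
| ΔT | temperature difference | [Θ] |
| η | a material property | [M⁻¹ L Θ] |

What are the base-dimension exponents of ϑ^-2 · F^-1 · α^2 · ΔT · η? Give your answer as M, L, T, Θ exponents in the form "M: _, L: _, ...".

M: -2, L: 0, T: 2, Θ: 6

Collect each base-dimension exponent across the product:
  M: −2·(0) − (1) + 2·(0) + (0) + (-1) = -2
  L: −2·(2) − (1) + 2·(2) + (0) + (1) = 0
  T: −2·(-1) − (-2) + 2·(-1) + (0) + (0) = 2
  Θ: −2·(-2) − (0) + 2·(0) + (1) + (1) = 6
So the dimensions are [M⁻² T² Θ⁶].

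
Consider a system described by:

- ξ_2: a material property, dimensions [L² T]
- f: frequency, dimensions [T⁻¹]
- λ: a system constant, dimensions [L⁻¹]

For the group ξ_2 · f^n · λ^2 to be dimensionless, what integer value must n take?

1

Balance the T exponent: (-1)·n from f, plus (1) + 2·(0) = 1 from the rest, must sum to zero.
−n + 1 = 0, so n = 1.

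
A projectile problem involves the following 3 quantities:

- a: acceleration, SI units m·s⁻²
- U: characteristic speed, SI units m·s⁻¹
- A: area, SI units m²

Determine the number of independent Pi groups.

1

There are 3 variables and 2 base dimensions (L, T).
The dimension matrix has rank 2.
Independent dimensionless groups: 3 − 2 = 1.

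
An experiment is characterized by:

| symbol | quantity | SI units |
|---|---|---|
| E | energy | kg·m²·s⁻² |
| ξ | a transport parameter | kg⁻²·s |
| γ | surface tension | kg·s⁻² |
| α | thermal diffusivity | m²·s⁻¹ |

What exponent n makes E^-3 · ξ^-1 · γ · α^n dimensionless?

Balance the L exponent: (2)·n from α, plus −3·(2) − (0) + (0) = -6 from the rest, must sum to zero.
2n − 6 = 0, so n = 3.

3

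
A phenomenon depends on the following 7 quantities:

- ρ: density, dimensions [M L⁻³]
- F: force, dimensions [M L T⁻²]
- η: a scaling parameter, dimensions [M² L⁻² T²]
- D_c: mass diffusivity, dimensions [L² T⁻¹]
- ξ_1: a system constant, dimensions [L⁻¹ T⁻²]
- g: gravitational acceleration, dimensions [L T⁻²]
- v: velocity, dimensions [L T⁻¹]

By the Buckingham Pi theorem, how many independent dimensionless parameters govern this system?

4

There are 7 variables and 3 base dimensions (M, L, T).
The dimension matrix has rank 3.
Independent dimensionless groups: 7 − 3 = 4.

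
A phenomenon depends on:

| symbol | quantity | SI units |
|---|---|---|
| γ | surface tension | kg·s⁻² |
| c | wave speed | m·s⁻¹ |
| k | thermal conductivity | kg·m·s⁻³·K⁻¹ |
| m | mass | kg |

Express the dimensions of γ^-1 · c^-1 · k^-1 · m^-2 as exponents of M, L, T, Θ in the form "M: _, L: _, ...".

M: -4, L: -2, T: 6, Θ: 1

Collect each base-dimension exponent across the product:
  M: −(1) − (0) − (1) − 2·(1) = -4
  L: −(0) − (1) − (1) − 2·(0) = -2
  T: −(-2) − (-1) − (-3) − 2·(0) = 6
  Θ: −(0) − (0) − (-1) − 2·(0) = 1
So the dimensions are [M⁻⁴ L⁻² T⁶ Θ].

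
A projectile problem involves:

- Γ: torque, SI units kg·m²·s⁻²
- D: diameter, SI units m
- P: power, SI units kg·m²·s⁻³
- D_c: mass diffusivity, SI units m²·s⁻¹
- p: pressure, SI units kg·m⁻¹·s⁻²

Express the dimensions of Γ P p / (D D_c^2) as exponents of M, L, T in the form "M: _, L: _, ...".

Collect each base-dimension exponent across the product:
  M: (1) − (0) + (1) − 2·(0) + (1) = 3
  L: (2) − (1) + (2) − 2·(2) + (-1) = -2
  T: (-2) − (0) + (-3) − 2·(-1) + (-2) = -5
So the dimensions are [M³ L⁻² T⁻⁵].

M: 3, L: -2, T: -5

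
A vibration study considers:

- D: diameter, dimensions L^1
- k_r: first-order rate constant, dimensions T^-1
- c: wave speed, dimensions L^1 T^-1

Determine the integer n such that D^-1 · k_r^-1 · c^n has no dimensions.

1

Balance the L exponent: (1)·n from c, plus −(1) − (0) = -1 from the rest, must sum to zero.
n − 1 = 0, so n = 1.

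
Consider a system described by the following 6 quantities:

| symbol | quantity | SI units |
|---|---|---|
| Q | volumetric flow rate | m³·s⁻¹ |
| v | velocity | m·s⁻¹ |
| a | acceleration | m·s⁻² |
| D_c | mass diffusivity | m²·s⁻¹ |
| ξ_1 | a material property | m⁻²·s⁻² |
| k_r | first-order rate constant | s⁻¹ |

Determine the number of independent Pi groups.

4

There are 6 variables and 2 base dimensions (L, T).
The dimension matrix has rank 2.
Independent dimensionless groups: 6 − 2 = 4.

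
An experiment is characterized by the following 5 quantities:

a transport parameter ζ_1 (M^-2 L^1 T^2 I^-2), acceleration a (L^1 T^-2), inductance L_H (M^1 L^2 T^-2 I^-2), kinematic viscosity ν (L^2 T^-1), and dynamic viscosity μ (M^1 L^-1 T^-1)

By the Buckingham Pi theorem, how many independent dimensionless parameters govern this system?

1

There are 5 variables and 4 base dimensions (M, L, T, I).
The dimension matrix has rank 4.
Independent dimensionless groups: 5 − 4 = 1.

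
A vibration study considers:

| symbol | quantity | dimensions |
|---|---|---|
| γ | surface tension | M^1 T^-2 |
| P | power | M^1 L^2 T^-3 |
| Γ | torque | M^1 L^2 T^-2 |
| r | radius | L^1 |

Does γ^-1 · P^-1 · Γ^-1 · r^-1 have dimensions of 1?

Sum the exponent of each base dimension across the product:
  M: −[γ]_M − [P]_M − [Γ]_M − [r]_M = −(1) − (1) − (1) − (0) = -3
  L: −[γ]_L − [P]_L − [Γ]_L − [r]_L = −(0) − (2) − (2) − (1) = -5
  T: −[γ]_T − [P]_T − [Γ]_T − [r]_T = −(-2) − (-3) − (-2) − (0) = 7
Net dimensions [M⁻³ L⁻⁵ T⁷] ≠ [1] — not dimensionless.

no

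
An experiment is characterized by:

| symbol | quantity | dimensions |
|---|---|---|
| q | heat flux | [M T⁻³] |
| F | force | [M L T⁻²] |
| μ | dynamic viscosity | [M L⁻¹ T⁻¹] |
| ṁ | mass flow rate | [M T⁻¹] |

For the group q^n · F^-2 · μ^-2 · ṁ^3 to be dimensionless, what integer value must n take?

Balance the M exponent: (1)·n from q, plus −2·(1) − 2·(1) + 3·(1) = -1 from the rest, must sum to zero.
n − 1 = 0, so n = 1.

1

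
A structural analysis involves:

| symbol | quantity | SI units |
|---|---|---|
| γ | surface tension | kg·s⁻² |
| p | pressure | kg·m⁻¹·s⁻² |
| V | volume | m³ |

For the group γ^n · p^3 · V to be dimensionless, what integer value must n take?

Balance the M exponent: (1)·n from γ, plus 3·(1) + (0) = 3 from the rest, must sum to zero.
n + 3 = 0, so n = -3.

-3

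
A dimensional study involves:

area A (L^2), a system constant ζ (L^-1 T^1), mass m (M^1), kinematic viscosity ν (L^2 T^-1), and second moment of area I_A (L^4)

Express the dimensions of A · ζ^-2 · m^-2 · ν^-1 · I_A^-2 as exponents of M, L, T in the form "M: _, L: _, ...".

Collect each base-dimension exponent across the product:
  M: (0) − 2·(0) − 2·(1) − (0) − 2·(0) = -2
  L: (2) − 2·(-1) − 2·(0) − (2) − 2·(4) = -6
  T: (0) − 2·(1) − 2·(0) − (-1) − 2·(0) = -1
So the dimensions are [M⁻² L⁻⁶ T⁻¹].

M: -2, L: -6, T: -1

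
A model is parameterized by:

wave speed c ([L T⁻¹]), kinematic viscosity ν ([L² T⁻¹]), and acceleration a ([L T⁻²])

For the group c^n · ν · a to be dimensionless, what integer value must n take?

Balance the L exponent: (1)·n from c, plus (2) + (1) = 3 from the rest, must sum to zero.
n + 3 = 0, so n = -3.

-3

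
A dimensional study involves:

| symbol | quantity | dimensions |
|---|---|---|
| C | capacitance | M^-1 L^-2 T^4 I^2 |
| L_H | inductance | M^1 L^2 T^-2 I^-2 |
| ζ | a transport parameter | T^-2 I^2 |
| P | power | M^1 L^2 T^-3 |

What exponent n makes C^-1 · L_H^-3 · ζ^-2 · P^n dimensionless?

2

Balance the M exponent: (1)·n from P, plus −(-1) − 3·(1) − 2·(0) = -2 from the rest, must sum to zero.
n − 2 = 0, so n = 2.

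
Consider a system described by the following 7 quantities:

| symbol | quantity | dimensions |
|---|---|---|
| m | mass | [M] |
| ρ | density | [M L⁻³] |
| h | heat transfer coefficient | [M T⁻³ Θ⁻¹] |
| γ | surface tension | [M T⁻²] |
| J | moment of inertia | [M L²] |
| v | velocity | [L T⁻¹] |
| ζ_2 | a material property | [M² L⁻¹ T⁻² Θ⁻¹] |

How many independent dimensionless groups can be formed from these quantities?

There are 7 variables and 4 base dimensions (M, L, T, Θ).
The dimension matrix has rank 4.
Independent dimensionless groups: 7 − 4 = 3.

3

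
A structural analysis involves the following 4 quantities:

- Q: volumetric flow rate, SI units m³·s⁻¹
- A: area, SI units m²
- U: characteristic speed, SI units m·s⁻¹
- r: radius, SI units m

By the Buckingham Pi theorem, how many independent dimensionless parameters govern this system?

There are 4 variables and 2 base dimensions (L, T).
The dimension matrix has rank 2.
Independent dimensionless groups: 4 − 2 = 2.

2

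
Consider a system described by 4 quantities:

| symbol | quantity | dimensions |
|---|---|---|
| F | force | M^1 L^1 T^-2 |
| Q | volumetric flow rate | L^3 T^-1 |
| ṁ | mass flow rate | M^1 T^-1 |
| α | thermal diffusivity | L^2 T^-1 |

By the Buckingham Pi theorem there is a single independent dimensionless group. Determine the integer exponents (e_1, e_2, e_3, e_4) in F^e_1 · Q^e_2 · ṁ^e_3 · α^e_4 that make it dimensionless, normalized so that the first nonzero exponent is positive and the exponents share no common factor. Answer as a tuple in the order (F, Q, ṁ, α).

M: e_1·(1) + e_2·(0) + e_3·(1) + e_4·(0) = 0
L: e_1·(1) + e_2·(3) + e_3·(0) + e_4·(2) = 0
T: e_1·(-2) + e_2·(-1) + e_3·(-1) + e_4·(-1) = 0
Solving this homogeneous linear system for the smallest-integer solution (first nonzero entry positive) gives (1, 1, -1, -2).

(1, 1, -1, -2)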